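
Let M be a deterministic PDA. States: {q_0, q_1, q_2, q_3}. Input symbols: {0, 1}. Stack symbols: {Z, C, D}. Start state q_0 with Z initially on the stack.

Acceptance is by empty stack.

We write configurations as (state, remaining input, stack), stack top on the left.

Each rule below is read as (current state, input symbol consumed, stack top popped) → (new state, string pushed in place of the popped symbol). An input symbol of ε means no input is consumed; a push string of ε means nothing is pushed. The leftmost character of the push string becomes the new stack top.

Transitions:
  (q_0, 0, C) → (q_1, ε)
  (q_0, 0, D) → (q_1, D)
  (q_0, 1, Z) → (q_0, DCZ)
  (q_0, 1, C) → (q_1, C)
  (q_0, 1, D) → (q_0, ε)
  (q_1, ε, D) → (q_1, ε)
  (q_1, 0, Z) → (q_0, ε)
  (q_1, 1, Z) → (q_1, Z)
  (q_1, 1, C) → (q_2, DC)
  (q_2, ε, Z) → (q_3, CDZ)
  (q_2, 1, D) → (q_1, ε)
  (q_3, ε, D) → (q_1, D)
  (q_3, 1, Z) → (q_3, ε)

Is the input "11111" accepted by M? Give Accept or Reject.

(q_0, 11111, Z)
  read 1, top Z: go to q_0, push DCZ → (q_0, 1111, DCZ)
  read 1, top D: go to q_0, push ε → (q_0, 111, CZ)
  read 1, top C: go to q_1, push C → (q_1, 11, CZ)
  read 1, top C: go to q_2, push DC → (q_2, 1, DCZ)
  read 1, top D: go to q_1, push ε → (q_1, ε, CZ)
All input consumed; stack is CZ, not empty, and no further ε-move applies.

Reject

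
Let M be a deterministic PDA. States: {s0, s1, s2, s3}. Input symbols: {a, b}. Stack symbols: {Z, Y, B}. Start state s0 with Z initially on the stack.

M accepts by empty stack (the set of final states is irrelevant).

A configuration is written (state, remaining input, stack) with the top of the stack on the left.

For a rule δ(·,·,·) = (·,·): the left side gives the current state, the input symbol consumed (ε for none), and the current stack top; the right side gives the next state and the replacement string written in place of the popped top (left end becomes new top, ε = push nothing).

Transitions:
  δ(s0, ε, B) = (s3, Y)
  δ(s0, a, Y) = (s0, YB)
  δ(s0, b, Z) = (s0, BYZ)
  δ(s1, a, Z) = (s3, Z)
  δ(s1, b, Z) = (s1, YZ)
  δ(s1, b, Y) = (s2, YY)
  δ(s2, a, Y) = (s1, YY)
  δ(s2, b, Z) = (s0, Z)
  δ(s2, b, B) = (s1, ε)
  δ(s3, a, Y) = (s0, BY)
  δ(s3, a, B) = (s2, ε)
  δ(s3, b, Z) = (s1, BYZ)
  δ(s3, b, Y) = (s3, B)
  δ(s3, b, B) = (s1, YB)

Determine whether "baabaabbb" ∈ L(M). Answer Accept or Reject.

Reject

(s0, baabaabbb, Z) ⊢ (s0, aabaabbb, BYZ) ⊢ (s3, aabaabbb, YYZ) ⊢ (s0, abaabbb, BYYZ) ⊢ (s3, abaabbb, YYYZ) ⊢ (s0, baabbb, BYYYZ) ⊢ (s3, baabbb, YYYYZ) ⊢ (s3, aabbb, BYYYZ) ⊢ (s2, abbb, YYYZ) ⊢ (s1, bbb, YYYYZ) ⊢ (s2, bb, YYYYYZ)
No transition applies at (s2, bb, YYYYYZ); input not fully consumed.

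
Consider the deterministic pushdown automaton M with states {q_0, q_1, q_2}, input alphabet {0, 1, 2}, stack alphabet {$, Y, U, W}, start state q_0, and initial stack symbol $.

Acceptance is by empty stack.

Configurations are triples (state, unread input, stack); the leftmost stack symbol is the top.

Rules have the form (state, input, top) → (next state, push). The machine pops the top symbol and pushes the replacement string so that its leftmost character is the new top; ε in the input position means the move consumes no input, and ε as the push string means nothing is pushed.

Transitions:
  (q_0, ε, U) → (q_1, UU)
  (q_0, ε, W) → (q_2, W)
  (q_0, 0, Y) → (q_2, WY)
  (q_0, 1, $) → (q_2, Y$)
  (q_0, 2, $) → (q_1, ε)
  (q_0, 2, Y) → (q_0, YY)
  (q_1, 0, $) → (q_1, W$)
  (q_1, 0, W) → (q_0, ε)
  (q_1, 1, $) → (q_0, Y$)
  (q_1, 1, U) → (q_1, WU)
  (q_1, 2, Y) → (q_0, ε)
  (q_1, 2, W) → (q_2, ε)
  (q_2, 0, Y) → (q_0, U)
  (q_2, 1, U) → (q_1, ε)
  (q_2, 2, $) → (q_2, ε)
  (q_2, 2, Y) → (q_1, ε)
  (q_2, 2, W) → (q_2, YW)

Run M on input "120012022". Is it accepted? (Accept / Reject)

(q_0, 120012022, $)
  read 1, top $: go to q_2, push Y$ → (q_2, 20012022, Y$)
  read 2, top Y: go to q_1, push ε → (q_1, 0012022, $)
  read 0, top $: go to q_1, push W$ → (q_1, 012022, W$)
  read 0, top W: go to q_0, push ε → (q_0, 12022, $)
  read 1, top $: go to q_2, push Y$ → (q_2, 2022, Y$)
  read 2, top Y: go to q_1, push ε → (q_1, 022, $)
  read 0, top $: go to q_1, push W$ → (q_1, 22, W$)
  read 2, top W: go to q_2, push ε → (q_2, 2, $)
  read 2, top $: go to q_2, push ε → (q_2, ε, ε)
All input consumed and the stack is empty.

Accept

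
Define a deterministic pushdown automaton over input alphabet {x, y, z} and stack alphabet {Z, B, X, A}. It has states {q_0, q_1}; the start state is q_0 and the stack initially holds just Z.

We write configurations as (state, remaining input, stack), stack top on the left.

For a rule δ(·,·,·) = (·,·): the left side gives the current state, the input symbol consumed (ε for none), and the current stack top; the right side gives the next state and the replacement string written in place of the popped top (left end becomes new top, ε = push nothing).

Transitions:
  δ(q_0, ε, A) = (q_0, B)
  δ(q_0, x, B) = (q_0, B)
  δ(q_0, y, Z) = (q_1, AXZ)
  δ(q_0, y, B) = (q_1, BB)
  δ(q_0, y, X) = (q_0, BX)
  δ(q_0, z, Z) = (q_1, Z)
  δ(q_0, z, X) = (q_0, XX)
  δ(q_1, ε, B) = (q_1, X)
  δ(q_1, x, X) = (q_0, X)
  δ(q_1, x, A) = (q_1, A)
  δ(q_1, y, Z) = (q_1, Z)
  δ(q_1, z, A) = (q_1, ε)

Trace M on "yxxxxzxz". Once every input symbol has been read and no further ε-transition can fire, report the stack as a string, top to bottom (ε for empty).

XXZ

(q_0, yxxxxzxz, Z)
  read y, top Z: go to q_1, push AXZ → (q_1, xxxxzxz, AXZ)
  read x, top A: go to q_1, push A → (q_1, xxxzxz, AXZ)
  read x, top A: go to q_1, push A → (q_1, xxzxz, AXZ)
  read x, top A: go to q_1, push A → (q_1, xzxz, AXZ)
  read x, top A: go to q_1, push A → (q_1, zxz, AXZ)
  read z, top A: go to q_1, push ε → (q_1, xz, XZ)
  read x, top X: go to q_0, push X → (q_0, z, XZ)
  read z, top X: go to q_0, push XX → (q_0, ε, XXZ)
All input consumed in state q_0 with stack XXZ.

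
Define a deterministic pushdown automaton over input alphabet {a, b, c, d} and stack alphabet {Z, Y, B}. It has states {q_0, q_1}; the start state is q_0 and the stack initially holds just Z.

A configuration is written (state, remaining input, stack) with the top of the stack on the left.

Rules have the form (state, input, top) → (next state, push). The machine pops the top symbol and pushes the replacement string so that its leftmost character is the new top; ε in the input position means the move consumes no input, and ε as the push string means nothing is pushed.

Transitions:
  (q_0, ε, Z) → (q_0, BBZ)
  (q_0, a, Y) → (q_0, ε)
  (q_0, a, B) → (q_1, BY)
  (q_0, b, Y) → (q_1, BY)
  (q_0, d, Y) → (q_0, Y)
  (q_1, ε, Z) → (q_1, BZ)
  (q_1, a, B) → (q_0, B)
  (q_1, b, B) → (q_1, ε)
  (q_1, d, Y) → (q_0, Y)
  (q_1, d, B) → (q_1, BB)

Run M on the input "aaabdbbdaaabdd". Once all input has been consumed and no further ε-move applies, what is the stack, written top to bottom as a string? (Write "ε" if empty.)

(q_0, aaabdbbdaaabdd, Z)
  ε-move, top Z: go to q_0, push BBZ → (q_0, aaabdbbdaaabdd, BBZ)
  read a, top B: go to q_1, push BY → (q_1, aabdbbdaaabdd, BYBZ)
  read a, top B: go to q_0, push B → (q_0, abdbbdaaabdd, BYBZ)
  read a, top B: go to q_1, push BY → (q_1, bdbbdaaabdd, BYYBZ)
  read b, top B: go to q_1, push ε → (q_1, dbbdaaabdd, YYBZ)
  read d, top Y: go to q_0, push Y → (q_0, bbdaaabdd, YYBZ)
  read b, top Y: go to q_1, push BY → (q_1, bdaaabdd, BYYBZ)
  read b, top B: go to q_1, push ε → (q_1, daaabdd, YYBZ)
  read d, top Y: go to q_0, push Y → (q_0, aaabdd, YYBZ)
  read a, top Y: go to q_0, push ε → (q_0, aabdd, YBZ)
  read a, top Y: go to q_0, push ε → (q_0, abdd, BZ)
  read a, top B: go to q_1, push BY → (q_1, bdd, BYZ)
  read b, top B: go to q_1, push ε → (q_1, dd, YZ)
  read d, top Y: go to q_0, push Y → (q_0, d, YZ)
  read d, top Y: go to q_0, push Y → (q_0, ε, YZ)
All input consumed in state q_0 with stack YZ.

YZ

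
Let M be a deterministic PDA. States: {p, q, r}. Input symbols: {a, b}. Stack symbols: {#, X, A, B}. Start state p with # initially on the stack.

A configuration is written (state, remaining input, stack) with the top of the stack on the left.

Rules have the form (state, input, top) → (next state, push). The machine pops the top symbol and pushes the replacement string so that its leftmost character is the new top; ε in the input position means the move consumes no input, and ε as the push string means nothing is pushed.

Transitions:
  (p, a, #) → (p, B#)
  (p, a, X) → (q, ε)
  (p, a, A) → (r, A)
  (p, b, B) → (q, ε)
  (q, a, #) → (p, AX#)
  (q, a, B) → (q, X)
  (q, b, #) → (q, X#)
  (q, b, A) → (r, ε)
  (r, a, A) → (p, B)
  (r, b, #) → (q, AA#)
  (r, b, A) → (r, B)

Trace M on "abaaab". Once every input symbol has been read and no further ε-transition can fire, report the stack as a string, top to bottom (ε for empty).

X#

(p, abaaab, #) ⊢ (p, baaab, B#) ⊢ (q, aaab, #) ⊢ (p, aab, AX#) ⊢ (r, ab, AX#) ⊢ (p, b, BX#) ⊢ (q, ε, X#)
All input consumed in state q with stack X#.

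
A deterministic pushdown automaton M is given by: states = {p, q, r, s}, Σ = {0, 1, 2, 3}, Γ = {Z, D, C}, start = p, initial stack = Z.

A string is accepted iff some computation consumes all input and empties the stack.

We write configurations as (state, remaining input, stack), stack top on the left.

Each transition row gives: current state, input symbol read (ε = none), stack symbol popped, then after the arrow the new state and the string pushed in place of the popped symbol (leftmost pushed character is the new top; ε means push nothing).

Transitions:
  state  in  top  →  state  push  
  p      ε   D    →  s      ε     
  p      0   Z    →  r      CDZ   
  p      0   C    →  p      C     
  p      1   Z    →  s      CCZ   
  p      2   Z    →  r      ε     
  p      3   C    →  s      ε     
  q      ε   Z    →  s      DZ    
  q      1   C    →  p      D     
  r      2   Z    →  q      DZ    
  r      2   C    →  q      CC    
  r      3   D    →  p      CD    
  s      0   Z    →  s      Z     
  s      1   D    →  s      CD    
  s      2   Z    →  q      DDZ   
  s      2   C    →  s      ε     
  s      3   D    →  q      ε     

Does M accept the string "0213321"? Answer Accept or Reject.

Reject

(p, 0213321, Z) ⊢ (r, 213321, CDZ) ⊢ (q, 13321, CCDZ) ⊢ (p, 3321, DCDZ) ⊢ (s, 3321, CDZ)
No transition applies at (s, 3321, CDZ); input not fully consumed.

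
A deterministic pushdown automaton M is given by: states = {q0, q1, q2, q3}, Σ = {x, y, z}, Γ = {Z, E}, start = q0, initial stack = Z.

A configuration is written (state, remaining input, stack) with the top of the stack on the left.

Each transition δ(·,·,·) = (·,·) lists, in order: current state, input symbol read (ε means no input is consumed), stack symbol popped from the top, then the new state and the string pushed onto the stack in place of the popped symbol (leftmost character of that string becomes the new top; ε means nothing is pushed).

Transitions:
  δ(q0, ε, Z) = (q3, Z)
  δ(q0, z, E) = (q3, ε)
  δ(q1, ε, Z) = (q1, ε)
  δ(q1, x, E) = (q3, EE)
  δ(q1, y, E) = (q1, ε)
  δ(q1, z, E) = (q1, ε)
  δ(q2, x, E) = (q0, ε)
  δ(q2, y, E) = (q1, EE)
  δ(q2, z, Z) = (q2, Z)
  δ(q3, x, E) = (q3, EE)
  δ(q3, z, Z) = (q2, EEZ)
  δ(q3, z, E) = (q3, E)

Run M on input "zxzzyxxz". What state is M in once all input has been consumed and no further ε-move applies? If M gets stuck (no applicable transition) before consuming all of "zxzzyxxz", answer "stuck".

(q0, zxzzyxxz, Z)
  ε-move, top Z: go to q3, push Z → (q3, zxzzyxxz, Z)
  read z, top Z: go to q2, push EEZ → (q2, xzzyxxz, EEZ)
  read x, top E: go to q0, push ε → (q0, zzyxxz, EZ)
  read z, top E: go to q3, push ε → (q3, zyxxz, Z)
  read z, top Z: go to q2, push EEZ → (q2, yxxz, EEZ)
  read y, top E: go to q1, push EE → (q1, xxz, EEEZ)
  read x, top E: go to q3, push EE → (q3, xz, EEEEZ)
  read x, top E: go to q3, push EE → (q3, z, EEEEEZ)
  read z, top E: go to q3, push E → (q3, ε, EEEEEZ)
All input consumed; M is in state q3.

q3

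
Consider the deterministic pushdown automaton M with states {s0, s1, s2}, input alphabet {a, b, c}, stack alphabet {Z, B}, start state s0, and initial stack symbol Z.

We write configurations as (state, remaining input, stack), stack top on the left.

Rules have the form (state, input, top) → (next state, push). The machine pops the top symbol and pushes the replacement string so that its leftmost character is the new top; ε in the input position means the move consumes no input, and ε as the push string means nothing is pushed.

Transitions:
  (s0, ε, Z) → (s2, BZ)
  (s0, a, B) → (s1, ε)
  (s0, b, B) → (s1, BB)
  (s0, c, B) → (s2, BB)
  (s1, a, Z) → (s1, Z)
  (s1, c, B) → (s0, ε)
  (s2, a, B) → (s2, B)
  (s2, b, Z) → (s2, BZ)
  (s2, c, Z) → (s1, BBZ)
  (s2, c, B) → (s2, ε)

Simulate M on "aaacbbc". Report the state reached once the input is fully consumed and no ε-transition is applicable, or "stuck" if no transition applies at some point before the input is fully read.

stuck

(s0, aaacbbc, Z)
  ε-move, top Z: go to s2, push BZ → (s2, aaacbbc, BZ)
  read a, top B: go to s2, push B → (s2, aacbbc, BZ)
  read a, top B: go to s2, push B → (s2, acbbc, BZ)
  read a, top B: go to s2, push B → (s2, cbbc, BZ)
  read c, top B: go to s2, push ε → (s2, bbc, Z)
  read b, top Z: go to s2, push BZ → (s2, bc, BZ)
No transition for (s2, b, top B); M blocks with input bc remaining.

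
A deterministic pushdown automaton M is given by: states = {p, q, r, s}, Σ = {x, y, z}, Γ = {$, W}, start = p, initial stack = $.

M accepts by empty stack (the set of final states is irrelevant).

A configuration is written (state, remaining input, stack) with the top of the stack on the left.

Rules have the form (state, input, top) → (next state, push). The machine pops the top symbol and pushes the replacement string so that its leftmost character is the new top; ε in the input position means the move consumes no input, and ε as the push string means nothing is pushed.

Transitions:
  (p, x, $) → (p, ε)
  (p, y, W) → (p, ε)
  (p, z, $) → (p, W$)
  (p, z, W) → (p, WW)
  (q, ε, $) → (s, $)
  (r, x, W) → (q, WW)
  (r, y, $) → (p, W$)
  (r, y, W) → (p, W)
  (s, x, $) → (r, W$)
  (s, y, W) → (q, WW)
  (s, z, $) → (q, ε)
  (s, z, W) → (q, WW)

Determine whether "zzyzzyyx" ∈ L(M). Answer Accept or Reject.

Reject

(p, zzyzzyyx, $)
  read z, top $: go to p, push W$ → (p, zyzzyyx, W$)
  read z, top W: go to p, push WW → (p, yzzyyx, WW$)
  read y, top W: go to p, push ε → (p, zzyyx, W$)
  read z, top W: go to p, push WW → (p, zyyx, WW$)
  read z, top W: go to p, push WW → (p, yyx, WWW$)
  read y, top W: go to p, push ε → (p, yx, WW$)
  read y, top W: go to p, push ε → (p, x, W$)
No transition applies at (p, x, W$); input not fully consumed.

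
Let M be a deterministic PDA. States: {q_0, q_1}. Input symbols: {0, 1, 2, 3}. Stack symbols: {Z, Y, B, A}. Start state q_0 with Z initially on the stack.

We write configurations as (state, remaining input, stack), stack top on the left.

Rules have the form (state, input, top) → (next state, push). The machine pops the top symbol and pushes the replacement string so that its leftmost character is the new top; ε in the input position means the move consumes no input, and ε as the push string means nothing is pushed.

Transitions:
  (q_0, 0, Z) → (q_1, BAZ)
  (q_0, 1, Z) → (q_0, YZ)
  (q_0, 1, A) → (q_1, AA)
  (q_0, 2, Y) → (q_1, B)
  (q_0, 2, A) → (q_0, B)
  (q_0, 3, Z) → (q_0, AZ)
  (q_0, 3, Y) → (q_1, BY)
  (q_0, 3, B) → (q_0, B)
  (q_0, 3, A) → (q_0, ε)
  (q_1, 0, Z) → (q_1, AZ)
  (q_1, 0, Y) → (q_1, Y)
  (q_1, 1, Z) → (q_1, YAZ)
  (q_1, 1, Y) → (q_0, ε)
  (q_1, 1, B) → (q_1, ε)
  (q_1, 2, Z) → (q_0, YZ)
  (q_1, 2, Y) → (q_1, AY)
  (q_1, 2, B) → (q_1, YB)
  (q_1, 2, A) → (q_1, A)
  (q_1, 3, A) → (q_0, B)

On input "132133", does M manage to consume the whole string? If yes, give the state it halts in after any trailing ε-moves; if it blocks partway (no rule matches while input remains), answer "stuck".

q_0

(q_0, 132133, Z)
  read 1, top Z: go to q_0, push YZ → (q_0, 32133, YZ)
  read 3, top Y: go to q_1, push BY → (q_1, 2133, BYZ)
  read 2, top B: go to q_1, push YB → (q_1, 133, YBYZ)
  read 1, top Y: go to q_0, push ε → (q_0, 33, BYZ)
  read 3, top B: go to q_0, push B → (q_0, 3, BYZ)
  read 3, top B: go to q_0, push B → (q_0, ε, BYZ)
All input consumed; M is in state q_0.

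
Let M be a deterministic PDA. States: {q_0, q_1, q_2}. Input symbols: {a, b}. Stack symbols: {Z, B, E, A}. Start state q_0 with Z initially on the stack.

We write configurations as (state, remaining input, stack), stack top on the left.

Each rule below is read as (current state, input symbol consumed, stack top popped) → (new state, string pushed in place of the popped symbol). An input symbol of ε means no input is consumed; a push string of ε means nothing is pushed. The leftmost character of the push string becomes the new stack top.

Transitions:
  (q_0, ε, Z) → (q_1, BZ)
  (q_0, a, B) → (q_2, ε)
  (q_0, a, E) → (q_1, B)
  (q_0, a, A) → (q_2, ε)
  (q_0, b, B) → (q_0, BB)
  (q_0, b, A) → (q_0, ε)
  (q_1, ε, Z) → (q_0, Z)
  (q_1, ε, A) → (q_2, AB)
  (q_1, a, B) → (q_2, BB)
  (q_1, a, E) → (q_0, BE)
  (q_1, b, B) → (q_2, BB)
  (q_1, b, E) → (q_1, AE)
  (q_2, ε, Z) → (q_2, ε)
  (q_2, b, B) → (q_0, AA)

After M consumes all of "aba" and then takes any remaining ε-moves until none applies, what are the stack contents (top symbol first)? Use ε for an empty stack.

(q_0, aba, Z)
  ε-move, top Z: go to q_1, push BZ → (q_1, aba, BZ)
  read a, top B: go to q_2, push BB → (q_2, ba, BBZ)
  read b, top B: go to q_0, push AA → (q_0, a, AABZ)
  read a, top A: go to q_2, push ε → (q_2, ε, ABZ)
All input consumed in state q_2 with stack ABZ.

ABZ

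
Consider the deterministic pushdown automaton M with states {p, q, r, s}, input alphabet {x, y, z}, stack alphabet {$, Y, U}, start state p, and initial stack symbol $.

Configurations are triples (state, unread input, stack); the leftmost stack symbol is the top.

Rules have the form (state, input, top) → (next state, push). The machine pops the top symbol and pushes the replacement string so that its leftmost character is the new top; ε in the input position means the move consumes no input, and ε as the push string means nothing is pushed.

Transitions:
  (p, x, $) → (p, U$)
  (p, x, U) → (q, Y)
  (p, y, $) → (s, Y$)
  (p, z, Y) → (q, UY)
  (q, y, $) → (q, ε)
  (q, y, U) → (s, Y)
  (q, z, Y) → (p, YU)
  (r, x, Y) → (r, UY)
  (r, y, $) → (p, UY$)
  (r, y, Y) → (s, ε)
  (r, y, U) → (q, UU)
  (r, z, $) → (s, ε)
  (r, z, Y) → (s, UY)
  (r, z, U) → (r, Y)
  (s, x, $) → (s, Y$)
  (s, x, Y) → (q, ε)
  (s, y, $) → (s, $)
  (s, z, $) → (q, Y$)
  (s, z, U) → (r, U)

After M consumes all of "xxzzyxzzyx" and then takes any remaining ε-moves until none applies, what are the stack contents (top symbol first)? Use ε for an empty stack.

(p, xxzzyxzzyx, $)
  read x, top $: go to p, push U$ → (p, xzzyxzzyx, U$)
  read x, top U: go to q, push Y → (q, zzyxzzyx, Y$)
  read z, top Y: go to p, push YU → (p, zyxzzyx, YU$)
  read z, top Y: go to q, push UY → (q, yxzzyx, UYU$)
  read y, top U: go to s, push Y → (s, xzzyx, YYU$)
  read x, top Y: go to q, push ε → (q, zzyx, YU$)
  read z, top Y: go to p, push YU → (p, zyx, YUU$)
  read z, top Y: go to q, push UY → (q, yx, UYUU$)
  read y, top U: go to s, push Y → (s, x, YYUU$)
  read x, top Y: go to q, push ε → (q, ε, YUU$)
All input consumed in state q with stack YUU$.

YUU$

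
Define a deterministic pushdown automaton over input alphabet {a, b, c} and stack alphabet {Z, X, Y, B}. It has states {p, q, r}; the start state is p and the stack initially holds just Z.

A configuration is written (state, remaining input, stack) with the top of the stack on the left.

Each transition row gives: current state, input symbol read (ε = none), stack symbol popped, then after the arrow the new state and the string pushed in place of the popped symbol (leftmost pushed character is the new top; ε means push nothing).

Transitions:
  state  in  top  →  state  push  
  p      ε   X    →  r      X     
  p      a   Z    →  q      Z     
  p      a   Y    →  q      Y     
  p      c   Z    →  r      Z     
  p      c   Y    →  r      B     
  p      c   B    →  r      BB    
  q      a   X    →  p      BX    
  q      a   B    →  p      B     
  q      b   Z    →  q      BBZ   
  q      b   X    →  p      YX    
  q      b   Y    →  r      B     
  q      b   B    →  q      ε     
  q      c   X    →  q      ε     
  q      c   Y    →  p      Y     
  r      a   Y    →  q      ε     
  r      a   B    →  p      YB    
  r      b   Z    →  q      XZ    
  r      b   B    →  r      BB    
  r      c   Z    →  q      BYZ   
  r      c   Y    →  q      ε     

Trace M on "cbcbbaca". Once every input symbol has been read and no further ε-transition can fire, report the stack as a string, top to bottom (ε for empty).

(p, cbcbbaca, Z)
  read c, top Z: go to r, push Z → (r, bcbbaca, Z)
  read b, top Z: go to q, push XZ → (q, cbbaca, XZ)
  read c, top X: go to q, push ε → (q, bbaca, Z)
  read b, top Z: go to q, push BBZ → (q, baca, BBZ)
  read b, top B: go to q, push ε → (q, aca, BZ)
  read a, top B: go to p, push B → (p, ca, BZ)
  read c, top B: go to r, push BB → (r, a, BBZ)
  read a, top B: go to p, push YB → (p, ε, YBBZ)
All input consumed in state p with stack YBBZ.

YBBZ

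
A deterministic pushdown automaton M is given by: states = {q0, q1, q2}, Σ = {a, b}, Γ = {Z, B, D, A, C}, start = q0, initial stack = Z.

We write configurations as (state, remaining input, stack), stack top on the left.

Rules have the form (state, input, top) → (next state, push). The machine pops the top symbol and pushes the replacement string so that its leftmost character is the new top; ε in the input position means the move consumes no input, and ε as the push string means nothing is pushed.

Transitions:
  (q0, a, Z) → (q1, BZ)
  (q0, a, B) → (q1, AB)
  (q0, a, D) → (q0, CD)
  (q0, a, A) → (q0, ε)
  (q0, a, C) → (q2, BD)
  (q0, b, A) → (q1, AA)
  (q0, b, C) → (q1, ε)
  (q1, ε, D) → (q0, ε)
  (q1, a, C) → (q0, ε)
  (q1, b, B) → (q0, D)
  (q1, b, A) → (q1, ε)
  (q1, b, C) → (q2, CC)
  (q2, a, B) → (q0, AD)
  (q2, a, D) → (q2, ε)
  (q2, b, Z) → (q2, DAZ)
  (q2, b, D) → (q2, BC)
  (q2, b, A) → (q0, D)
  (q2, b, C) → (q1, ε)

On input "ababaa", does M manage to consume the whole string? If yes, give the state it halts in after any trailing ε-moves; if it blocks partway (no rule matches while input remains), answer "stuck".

(q0, ababaa, Z)
  read a, top Z: go to q1, push BZ → (q1, babaa, BZ)
  read b, top B: go to q0, push D → (q0, abaa, DZ)
  read a, top D: go to q0, push CD → (q0, baa, CDZ)
  read b, top C: go to q1, push ε → (q1, aa, DZ)
  ε-move, top D: go to q0, push ε → (q0, aa, Z)
  read a, top Z: go to q1, push BZ → (q1, a, BZ)
No transition for (q1, a, top B); M blocks with input a remaining.

stuck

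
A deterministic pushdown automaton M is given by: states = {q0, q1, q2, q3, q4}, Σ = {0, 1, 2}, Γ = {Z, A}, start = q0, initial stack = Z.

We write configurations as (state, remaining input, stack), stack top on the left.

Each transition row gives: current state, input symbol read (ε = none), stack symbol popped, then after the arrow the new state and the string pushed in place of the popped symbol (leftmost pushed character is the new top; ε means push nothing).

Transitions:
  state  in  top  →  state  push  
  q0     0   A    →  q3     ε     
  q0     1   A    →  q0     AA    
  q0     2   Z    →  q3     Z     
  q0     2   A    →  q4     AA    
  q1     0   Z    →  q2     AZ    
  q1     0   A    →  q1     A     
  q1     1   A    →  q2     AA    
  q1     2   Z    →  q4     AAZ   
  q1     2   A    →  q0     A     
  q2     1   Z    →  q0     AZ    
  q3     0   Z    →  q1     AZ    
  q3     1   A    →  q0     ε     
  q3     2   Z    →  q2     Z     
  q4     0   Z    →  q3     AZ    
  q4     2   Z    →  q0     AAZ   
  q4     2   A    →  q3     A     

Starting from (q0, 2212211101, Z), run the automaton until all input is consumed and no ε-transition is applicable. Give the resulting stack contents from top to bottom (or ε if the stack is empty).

(q0, 2212211101, Z)
  read 2, top Z: go to q3, push Z → (q3, 212211101, Z)
  read 2, top Z: go to q2, push Z → (q2, 12211101, Z)
  read 1, top Z: go to q0, push AZ → (q0, 2211101, AZ)
  read 2, top A: go to q4, push AA → (q4, 211101, AAZ)
  read 2, top A: go to q3, push A → (q3, 11101, AAZ)
  read 1, top A: go to q0, push ε → (q0, 1101, AZ)
  read 1, top A: go to q0, push AA → (q0, 101, AAZ)
  read 1, top A: go to q0, push AA → (q0, 01, AAAZ)
  read 0, top A: go to q3, push ε → (q3, 1, AAZ)
  read 1, top A: go to q0, push ε → (q0, ε, AZ)
All input consumed in state q0 with stack AZ.

AZ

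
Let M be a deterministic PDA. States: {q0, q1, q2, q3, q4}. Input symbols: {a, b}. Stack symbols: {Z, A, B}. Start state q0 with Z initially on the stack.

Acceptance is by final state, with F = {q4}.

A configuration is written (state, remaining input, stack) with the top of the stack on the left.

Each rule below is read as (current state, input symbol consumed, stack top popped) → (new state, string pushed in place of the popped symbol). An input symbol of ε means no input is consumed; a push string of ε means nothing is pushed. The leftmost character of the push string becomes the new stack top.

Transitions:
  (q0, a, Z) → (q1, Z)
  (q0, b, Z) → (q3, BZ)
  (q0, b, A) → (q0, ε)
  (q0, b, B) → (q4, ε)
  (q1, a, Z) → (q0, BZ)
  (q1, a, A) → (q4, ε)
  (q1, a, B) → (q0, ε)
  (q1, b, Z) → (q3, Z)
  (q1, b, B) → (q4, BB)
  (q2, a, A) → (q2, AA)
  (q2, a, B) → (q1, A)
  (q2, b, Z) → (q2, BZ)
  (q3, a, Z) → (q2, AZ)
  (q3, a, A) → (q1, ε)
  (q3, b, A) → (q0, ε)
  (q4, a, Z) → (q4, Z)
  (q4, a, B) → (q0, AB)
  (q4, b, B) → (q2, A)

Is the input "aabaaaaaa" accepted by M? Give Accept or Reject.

Accept

(q0, aabaaaaaa, Z)
  read a, top Z: go to q1, push Z → (q1, abaaaaaa, Z)
  read a, top Z: go to q0, push BZ → (q0, baaaaaa, BZ)
  read b, top B: go to q4, push ε → (q4, aaaaaa, Z)
  read a, top Z: go to q4, push Z → (q4, aaaaa, Z)
  read a, top Z: go to q4, push Z → (q4, aaaa, Z)
  read a, top Z: go to q4, push Z → (q4, aaa, Z)
  read a, top Z: go to q4, push Z → (q4, aa, Z)
  read a, top Z: go to q4, push Z → (q4, a, Z)
  read a, top Z: go to q4, push Z → (q4, ε, Z)
All input consumed; state q4 ∈ F.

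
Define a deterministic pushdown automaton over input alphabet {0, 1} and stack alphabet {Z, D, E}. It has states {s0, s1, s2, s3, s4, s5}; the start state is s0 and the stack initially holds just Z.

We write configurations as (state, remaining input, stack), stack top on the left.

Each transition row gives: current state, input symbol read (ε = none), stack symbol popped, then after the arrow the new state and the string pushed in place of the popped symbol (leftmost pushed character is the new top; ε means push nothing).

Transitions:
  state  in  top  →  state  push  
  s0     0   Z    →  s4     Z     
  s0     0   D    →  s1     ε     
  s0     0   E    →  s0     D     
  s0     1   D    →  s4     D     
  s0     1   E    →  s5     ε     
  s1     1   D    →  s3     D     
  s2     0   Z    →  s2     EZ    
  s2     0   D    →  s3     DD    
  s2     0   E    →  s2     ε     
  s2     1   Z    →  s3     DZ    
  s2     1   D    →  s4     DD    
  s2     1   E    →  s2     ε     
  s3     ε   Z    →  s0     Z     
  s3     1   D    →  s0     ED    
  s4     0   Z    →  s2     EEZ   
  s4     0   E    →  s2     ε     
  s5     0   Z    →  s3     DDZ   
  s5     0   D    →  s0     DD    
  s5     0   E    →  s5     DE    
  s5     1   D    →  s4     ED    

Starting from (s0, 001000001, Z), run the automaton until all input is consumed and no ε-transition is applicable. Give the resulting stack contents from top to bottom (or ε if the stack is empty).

DZ

(s0, 001000001, Z)
  read 0, top Z: go to s4, push Z → (s4, 01000001, Z)
  read 0, top Z: go to s2, push EEZ → (s2, 1000001, EEZ)
  read 1, top E: go to s2, push ε → (s2, 000001, EZ)
  read 0, top E: go to s2, push ε → (s2, 00001, Z)
  read 0, top Z: go to s2, push EZ → (s2, 0001, EZ)
  read 0, top E: go to s2, push ε → (s2, 001, Z)
  read 0, top Z: go to s2, push EZ → (s2, 01, EZ)
  read 0, top E: go to s2, push ε → (s2, 1, Z)
  read 1, top Z: go to s3, push DZ → (s3, ε, DZ)
All input consumed in state s3 with stack DZ.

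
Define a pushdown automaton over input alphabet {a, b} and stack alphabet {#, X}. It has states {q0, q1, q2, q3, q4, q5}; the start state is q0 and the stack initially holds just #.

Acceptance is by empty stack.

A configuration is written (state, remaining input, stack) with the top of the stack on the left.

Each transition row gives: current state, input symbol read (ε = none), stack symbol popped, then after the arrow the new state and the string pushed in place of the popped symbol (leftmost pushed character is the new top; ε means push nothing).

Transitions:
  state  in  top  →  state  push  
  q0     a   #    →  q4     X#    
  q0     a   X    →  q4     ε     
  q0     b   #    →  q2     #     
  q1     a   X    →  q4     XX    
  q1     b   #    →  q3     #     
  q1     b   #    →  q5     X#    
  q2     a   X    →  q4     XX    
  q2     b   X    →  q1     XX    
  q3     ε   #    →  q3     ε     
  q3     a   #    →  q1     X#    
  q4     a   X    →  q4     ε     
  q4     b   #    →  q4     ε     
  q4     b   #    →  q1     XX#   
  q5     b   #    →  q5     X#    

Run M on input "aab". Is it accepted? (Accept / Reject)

One accepting computation: (q0, aab, #) ⊢ (q4, ab, X#) ⊢ (q4, b, #) ⊢ (q4, ε, ε)
All input consumed and the stack is empty.

Accept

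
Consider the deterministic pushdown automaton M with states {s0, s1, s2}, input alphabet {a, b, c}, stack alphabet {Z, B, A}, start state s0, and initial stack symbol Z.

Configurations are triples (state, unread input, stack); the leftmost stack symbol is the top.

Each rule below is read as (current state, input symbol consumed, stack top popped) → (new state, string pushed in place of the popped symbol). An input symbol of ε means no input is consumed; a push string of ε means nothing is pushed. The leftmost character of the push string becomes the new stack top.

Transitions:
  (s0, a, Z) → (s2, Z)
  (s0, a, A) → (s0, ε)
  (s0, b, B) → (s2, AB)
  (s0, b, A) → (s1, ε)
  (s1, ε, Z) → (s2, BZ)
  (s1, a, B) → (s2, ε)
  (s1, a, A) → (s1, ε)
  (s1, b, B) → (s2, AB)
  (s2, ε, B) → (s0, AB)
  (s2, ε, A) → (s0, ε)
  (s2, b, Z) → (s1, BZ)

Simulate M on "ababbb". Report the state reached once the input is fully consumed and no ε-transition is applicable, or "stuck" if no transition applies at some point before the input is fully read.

s0

(s0, ababbb, Z) ⊢ (s2, babbb, Z) ⊢ (s1, abbb, BZ) ⊢ (s2, bbb, Z) ⊢ (s1, bb, BZ) ⊢ (s2, b, ABZ) ⊢ (s0, b, BZ) ⊢ (s2, ε, ABZ) ⊢ (s0, ε, BZ)
All input consumed; M is in state s0.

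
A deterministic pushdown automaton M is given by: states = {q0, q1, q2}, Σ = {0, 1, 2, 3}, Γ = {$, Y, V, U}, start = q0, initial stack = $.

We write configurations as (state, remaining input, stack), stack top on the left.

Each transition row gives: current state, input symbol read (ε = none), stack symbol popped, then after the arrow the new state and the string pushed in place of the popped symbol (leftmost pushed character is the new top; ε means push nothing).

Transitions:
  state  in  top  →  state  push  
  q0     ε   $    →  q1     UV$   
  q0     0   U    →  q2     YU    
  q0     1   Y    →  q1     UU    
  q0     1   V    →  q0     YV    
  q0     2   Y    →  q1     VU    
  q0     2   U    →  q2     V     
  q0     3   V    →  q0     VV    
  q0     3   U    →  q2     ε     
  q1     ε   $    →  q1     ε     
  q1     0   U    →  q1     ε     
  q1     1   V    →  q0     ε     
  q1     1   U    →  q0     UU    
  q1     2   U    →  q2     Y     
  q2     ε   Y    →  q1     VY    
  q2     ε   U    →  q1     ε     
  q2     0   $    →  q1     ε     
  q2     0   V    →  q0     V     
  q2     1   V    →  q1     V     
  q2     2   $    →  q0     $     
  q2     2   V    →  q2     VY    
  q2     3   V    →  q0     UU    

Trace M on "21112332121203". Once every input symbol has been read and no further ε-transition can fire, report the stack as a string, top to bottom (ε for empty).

(q0, 21112332121203, $) ⊢ (q1, 21112332121203, UV$) ⊢ (q2, 1112332121203, YV$) ⊢ (q1, 1112332121203, VYV$) ⊢ (q0, 112332121203, YV$) ⊢ (q1, 12332121203, UUV$) ⊢ (q0, 2332121203, UUUV$) ⊢ (q2, 332121203, VUUV$) ⊢ (q0, 32121203, UUUUV$) ⊢ (q2, 2121203, UUUV$) ⊢ (q1, 2121203, UUV$) ⊢ (q2, 121203, YUV$) ⊢ (q1, 121203, VYUV$) ⊢ (q0, 21203, YUV$) ⊢ (q1, 1203, VUUV$) ⊢ (q0, 203, UUV$) ⊢ (q2, 03, VUV$) ⊢ (q0, 3, VUV$) ⊢ (q0, ε, VVUV$)
All input consumed in state q0 with stack VVUV$.

VVUV$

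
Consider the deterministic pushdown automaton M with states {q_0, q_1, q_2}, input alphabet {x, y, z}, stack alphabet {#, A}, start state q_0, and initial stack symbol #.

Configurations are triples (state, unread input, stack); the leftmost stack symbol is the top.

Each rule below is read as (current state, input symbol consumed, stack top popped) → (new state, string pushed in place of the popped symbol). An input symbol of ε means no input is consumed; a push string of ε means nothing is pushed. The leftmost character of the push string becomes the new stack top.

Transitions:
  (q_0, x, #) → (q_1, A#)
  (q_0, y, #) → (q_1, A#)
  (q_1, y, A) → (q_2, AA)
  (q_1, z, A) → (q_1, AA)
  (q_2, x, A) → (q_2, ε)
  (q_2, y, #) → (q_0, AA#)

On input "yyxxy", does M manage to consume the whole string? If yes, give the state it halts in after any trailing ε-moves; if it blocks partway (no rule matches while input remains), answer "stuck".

q_0

(q_0, yyxxy, #) ⊢ (q_1, yxxy, A#) ⊢ (q_2, xxy, AA#) ⊢ (q_2, xy, A#) ⊢ (q_2, y, #) ⊢ (q_0, ε, AA#)
All input consumed; M is in state q_0.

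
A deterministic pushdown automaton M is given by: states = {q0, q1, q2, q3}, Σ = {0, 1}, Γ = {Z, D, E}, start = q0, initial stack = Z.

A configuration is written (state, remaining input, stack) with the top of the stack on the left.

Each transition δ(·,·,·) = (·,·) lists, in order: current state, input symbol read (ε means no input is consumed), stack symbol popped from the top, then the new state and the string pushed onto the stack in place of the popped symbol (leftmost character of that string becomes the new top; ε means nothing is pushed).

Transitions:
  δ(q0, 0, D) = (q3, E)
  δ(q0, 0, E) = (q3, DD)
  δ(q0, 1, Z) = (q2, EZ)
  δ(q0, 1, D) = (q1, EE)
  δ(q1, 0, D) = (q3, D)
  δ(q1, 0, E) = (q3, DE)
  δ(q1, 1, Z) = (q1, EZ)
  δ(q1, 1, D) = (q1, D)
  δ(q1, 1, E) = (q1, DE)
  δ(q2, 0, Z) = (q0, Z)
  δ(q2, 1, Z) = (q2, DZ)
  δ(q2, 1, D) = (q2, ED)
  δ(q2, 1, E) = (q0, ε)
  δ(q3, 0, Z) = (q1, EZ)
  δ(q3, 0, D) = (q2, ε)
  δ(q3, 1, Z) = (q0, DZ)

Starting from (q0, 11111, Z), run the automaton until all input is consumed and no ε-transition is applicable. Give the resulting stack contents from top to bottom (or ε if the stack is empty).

(q0, 11111, Z) ⊢ (q2, 1111, EZ) ⊢ (q0, 111, Z) ⊢ (q2, 11, EZ) ⊢ (q0, 1, Z) ⊢ (q2, ε, EZ)
All input consumed in state q2 with stack EZ.

EZ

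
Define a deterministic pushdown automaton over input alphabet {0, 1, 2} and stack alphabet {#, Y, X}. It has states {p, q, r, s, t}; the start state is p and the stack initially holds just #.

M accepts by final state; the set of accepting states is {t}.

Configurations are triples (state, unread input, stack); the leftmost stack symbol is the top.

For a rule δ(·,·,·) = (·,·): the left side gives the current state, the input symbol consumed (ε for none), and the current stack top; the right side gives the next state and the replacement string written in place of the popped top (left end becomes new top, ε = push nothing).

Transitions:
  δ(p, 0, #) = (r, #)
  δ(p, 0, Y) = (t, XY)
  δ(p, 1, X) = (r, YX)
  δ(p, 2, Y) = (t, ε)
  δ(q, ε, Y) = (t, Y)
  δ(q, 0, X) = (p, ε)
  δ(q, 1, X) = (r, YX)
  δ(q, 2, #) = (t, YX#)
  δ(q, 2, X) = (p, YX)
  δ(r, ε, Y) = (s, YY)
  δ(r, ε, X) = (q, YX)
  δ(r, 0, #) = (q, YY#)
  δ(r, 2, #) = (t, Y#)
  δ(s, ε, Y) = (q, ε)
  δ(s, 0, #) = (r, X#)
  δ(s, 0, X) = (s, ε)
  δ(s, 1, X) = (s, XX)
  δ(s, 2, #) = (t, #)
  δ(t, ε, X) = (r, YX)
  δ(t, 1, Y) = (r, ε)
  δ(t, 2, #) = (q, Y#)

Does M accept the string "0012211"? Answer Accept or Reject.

(p, 0012211, #)
  read 0, top #: go to r, push # → (r, 012211, #)
  read 0, top #: go to q, push YY# → (q, 12211, YY#)
  ε-move, top Y: go to t, push Y → (t, 12211, YY#)
  read 1, top Y: go to r, push ε → (r, 2211, Y#)
  ε-move, top Y: go to s, push YY → (s, 2211, YY#)
  ε-move, top Y: go to q, push ε → (q, 2211, Y#)
  ε-move, top Y: go to t, push Y → (t, 2211, Y#)
No transition applies at (t, 2211, Y#); input not fully consumed.

Reject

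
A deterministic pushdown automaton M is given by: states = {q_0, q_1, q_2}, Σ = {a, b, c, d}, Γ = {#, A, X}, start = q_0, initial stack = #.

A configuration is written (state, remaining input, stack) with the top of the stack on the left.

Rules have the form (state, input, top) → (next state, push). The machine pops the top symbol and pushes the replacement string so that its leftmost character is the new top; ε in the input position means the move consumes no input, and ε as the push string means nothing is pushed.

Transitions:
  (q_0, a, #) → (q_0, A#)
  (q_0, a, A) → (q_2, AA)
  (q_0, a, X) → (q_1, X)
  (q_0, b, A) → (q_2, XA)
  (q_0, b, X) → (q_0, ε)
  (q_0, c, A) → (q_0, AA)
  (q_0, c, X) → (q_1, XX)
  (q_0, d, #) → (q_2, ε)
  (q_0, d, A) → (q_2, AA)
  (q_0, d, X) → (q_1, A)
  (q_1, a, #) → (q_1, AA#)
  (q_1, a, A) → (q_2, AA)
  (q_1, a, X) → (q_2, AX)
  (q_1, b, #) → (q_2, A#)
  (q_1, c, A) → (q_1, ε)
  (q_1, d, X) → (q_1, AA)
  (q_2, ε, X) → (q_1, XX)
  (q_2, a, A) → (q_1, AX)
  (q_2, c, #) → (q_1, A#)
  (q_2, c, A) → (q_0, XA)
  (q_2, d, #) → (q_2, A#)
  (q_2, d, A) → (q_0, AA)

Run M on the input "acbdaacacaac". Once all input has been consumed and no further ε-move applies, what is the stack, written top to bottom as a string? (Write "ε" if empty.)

(q_0, acbdaacacaac, #)
  read a, top #: go to q_0, push A# → (q_0, cbdaacacaac, A#)
  read c, top A: go to q_0, push AA → (q_0, bdaacacaac, AA#)
  read b, top A: go to q_2, push XA → (q_2, daacacaac, XAA#)
  ε-move, top X: go to q_1, push XX → (q_1, daacacaac, XXAA#)
  read d, top X: go to q_1, push AA → (q_1, aacacaac, AAXAA#)
  read a, top A: go to q_2, push AA → (q_2, acacaac, AAAXAA#)
  read a, top A: go to q_1, push AX → (q_1, cacaac, AXAAXAA#)
  read c, top A: go to q_1, push ε → (q_1, acaac, XAAXAA#)
  read a, top X: go to q_2, push AX → (q_2, caac, AXAAXAA#)
  read c, top A: go to q_0, push XA → (q_0, aac, XAXAAXAA#)
  read a, top X: go to q_1, push X → (q_1, ac, XAXAAXAA#)
  read a, top X: go to q_2, push AX → (q_2, c, AXAXAAXAA#)
  read c, top A: go to q_0, push XA → (q_0, ε, XAXAXAAXAA#)
All input consumed in state q_0 with stack XAXAXAAXAA#.

XAXAXAAXAA#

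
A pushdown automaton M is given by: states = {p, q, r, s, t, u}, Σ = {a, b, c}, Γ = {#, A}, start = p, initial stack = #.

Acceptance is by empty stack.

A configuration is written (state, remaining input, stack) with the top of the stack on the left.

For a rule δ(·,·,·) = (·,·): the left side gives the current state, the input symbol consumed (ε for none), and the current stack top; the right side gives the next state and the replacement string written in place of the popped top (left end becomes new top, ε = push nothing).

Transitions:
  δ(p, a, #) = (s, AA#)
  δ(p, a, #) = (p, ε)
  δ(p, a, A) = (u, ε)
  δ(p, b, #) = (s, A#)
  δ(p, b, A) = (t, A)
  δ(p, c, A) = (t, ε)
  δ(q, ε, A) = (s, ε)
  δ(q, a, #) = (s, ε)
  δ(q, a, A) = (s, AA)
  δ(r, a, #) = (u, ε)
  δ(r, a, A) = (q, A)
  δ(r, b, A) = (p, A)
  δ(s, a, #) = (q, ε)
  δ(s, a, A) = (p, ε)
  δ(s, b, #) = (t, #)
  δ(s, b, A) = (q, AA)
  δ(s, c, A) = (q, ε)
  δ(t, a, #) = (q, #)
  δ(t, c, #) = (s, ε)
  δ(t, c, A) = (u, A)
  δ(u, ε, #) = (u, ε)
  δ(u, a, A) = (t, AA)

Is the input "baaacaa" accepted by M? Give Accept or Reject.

One accepting computation: (p, baaacaa, #) ⊢ (s, aaacaa, A#) ⊢ (p, aacaa, #) ⊢ (s, acaa, AA#) ⊢ (p, caa, A#) ⊢ (t, aa, #) ⊢ (q, a, #) ⊢ (s, ε, ε)
All input consumed and the stack is empty.

Accept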